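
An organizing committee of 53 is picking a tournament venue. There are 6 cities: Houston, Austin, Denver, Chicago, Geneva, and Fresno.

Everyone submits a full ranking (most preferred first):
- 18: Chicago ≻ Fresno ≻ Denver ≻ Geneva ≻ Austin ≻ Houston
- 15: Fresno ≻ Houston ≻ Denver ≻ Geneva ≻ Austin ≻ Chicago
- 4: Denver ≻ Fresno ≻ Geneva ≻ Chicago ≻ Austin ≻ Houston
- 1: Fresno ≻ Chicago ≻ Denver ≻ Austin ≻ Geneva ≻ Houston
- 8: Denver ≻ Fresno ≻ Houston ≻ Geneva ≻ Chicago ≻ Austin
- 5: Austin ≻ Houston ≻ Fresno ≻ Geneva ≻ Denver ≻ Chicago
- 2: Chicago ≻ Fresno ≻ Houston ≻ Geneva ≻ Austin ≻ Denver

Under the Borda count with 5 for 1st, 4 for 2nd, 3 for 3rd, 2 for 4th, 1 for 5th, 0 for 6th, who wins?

Fresno

Houston: 18×0 + 15×4 + 4×0 + 1×0 + 8×3 + 5×4 + 2×3 = 110
Austin: 18×1 + 15×1 + 4×1 + 1×2 + 8×0 + 5×5 + 2×1 = 66
Denver: 18×3 + 15×3 + 4×5 + 1×3 + 8×5 + 5×1 + 2×0 = 167
Chicago: 18×5 + 15×0 + 4×2 + 1×4 + 8×1 + 5×0 + 2×5 = 120
Geneva: 18×2 + 15×2 + 4×3 + 1×1 + 8×2 + 5×2 + 2×2 = 109
Fresno: 18×4 + 15×5 + 4×4 + 1×5 + 8×4 + 5×3 + 2×4 = 223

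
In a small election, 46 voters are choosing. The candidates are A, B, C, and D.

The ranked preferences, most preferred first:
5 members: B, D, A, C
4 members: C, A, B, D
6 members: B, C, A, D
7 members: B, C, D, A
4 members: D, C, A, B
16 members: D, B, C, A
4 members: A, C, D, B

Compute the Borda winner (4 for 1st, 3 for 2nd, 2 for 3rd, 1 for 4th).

A: 5×2 + 4×3 + 6×2 + 7×1 + 4×2 + 16×1 + 4×4 = 81
B: 5×4 + 4×2 + 6×4 + 7×4 + 4×1 + 16×3 + 4×1 = 136
C: 5×1 + 4×4 + 6×3 + 7×3 + 4×3 + 16×2 + 4×3 = 116
D: 5×3 + 4×1 + 6×1 + 7×2 + 4×4 + 16×4 + 4×2 = 127

B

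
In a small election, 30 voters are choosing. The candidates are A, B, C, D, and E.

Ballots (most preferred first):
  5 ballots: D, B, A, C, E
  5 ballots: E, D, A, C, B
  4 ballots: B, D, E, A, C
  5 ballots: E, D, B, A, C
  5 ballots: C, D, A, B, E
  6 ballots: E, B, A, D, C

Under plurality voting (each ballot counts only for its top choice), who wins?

E

First-place votes: A 0, B 4, C 5, D 5, E 16.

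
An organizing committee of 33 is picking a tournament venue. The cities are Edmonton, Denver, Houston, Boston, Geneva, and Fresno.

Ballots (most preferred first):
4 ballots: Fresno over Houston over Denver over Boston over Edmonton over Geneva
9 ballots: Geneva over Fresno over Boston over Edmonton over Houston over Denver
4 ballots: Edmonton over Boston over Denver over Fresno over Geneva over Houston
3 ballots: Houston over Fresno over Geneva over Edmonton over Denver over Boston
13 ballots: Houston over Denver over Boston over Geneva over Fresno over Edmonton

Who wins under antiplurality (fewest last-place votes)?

Last-place votes: Edmonton 13, Denver 9, Houston 4, Boston 3, Geneva 4, Fresno 0.

Fresno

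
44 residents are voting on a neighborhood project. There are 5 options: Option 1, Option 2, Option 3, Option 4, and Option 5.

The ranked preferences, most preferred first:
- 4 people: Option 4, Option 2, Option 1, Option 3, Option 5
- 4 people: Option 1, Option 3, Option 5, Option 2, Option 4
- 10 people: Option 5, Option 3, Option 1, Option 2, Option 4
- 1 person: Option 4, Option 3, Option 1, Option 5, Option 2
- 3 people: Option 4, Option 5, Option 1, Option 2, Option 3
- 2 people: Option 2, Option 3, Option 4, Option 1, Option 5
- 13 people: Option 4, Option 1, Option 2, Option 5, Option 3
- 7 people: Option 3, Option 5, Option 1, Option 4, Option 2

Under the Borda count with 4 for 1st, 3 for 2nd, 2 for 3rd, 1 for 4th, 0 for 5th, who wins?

Option 1: 4×2 + 4×4 + 10×2 + 1×2 + 3×2 + 2×1 + 13×3 + 7×2 = 107
Option 2: 4×3 + 4×1 + 10×1 + 1×0 + 3×1 + 2×4 + 13×2 + 7×0 = 63
Option 3: 4×1 + 4×3 + 10×3 + 1×3 + 3×0 + 2×3 + 13×0 + 7×4 = 83
Option 4: 4×4 + 4×0 + 10×0 + 1×4 + 3×4 + 2×2 + 13×4 + 7×1 = 95
Option 5: 4×0 + 4×2 + 10×4 + 1×1 + 3×3 + 2×0 + 13×1 + 7×3 = 92

Option 1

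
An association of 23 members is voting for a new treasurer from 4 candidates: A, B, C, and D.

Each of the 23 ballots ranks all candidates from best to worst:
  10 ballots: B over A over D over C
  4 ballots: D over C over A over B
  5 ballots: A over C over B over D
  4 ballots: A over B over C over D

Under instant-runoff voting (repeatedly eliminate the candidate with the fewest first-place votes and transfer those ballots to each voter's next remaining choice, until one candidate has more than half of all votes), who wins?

Round 1: A 9, B 10, C 0, D 4. C eliminated.
Round 2: A 9, B 10, D 4. D eliminated.
Round 3: A 13, B 10. A has a majority (≥12).

A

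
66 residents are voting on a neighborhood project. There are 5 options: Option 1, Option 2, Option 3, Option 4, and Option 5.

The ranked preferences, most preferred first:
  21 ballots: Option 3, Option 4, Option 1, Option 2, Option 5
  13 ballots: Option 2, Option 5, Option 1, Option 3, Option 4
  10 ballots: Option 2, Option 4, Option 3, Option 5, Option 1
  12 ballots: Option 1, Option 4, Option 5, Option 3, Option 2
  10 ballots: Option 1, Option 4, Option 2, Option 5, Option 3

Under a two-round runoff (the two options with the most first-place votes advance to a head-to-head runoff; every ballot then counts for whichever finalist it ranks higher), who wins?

Round 1 first-place votes: Option 1 22, Option 2 23, Option 3 21, Option 4 0, Option 5 0. Option 2 and Option 1 advance.
Runoff: Option 2 is ranked above Option 1 on 23 ballots, Option 1 above Option 2 on 43.

Option 1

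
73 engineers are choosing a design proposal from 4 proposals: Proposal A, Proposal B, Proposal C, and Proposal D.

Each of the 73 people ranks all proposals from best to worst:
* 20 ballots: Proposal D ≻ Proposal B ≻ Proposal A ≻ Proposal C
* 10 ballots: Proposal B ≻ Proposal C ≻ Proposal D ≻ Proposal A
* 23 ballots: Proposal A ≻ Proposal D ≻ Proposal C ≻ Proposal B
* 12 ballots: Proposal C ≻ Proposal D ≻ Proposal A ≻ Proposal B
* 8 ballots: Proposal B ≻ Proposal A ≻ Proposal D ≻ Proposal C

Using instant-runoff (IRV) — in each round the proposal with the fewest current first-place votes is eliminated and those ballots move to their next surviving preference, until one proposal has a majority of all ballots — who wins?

Proposal D

Round 1: Proposal A 23, Proposal B 18, Proposal C 12, Proposal D 20. Proposal C eliminated.
Round 2: Proposal A 23, Proposal B 18, Proposal D 32. Proposal B eliminated.
Round 3: Proposal A 31, Proposal D 42. Proposal D has a majority (≥37).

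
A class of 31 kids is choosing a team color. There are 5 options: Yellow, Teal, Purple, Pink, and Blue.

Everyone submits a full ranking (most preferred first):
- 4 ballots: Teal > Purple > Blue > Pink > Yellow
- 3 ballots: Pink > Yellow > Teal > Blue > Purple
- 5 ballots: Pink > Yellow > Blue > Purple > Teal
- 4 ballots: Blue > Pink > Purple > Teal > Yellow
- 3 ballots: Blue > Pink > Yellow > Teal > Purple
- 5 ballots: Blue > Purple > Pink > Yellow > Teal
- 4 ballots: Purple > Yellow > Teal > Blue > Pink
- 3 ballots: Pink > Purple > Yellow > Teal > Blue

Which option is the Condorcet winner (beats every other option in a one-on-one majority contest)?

Blue vs Yellow: 16–15
Blue vs Teal: 17–14
Blue vs Purple: 20–11
Blue vs Pink: 20–11
Blue beats every other option.

Blue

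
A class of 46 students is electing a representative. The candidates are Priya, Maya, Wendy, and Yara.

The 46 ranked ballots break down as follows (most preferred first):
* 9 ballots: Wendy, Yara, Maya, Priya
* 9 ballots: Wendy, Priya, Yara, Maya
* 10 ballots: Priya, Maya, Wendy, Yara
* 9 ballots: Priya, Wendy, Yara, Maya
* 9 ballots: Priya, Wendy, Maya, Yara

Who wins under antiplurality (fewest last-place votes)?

Wendy

Last-place votes: Priya 9, Maya 18, Wendy 0, Yara 19.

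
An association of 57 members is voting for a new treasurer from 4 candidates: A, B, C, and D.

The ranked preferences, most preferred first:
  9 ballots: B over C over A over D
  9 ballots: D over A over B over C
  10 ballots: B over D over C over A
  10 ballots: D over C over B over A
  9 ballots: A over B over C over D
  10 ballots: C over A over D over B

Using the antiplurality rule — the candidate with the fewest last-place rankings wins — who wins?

C

Last-place votes: A 20, B 10, C 9, D 18.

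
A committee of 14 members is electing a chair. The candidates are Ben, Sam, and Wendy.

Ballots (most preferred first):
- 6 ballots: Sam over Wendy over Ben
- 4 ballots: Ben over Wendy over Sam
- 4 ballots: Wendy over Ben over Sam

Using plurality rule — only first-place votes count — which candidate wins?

First-place votes: Ben 4, Sam 6, Wendy 4.

Sam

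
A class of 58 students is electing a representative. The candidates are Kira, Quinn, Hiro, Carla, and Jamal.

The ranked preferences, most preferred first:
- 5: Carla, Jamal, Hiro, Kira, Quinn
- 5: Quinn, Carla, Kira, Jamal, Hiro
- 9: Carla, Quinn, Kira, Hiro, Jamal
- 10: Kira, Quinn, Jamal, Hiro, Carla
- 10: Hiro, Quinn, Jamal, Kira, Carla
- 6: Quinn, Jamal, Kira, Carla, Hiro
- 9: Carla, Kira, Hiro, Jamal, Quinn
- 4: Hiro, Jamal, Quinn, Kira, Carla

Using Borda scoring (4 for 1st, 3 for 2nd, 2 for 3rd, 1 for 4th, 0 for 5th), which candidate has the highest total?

Kira: 5×1 + 5×2 + 9×2 + 10×4 + 10×1 + 6×2 + 9×3 + 4×1 = 126
Quinn: 5×0 + 5×4 + 9×3 + 10×3 + 10×3 + 6×4 + 9×0 + 4×2 = 139
Hiro: 5×2 + 5×0 + 9×1 + 10×1 + 10×4 + 6×0 + 9×2 + 4×4 = 103
Carla: 5×4 + 5×3 + 9×4 + 10×0 + 10×0 + 6×1 + 9×4 + 4×0 = 113
Jamal: 5×3 + 5×1 + 9×0 + 10×2 + 10×2 + 6×3 + 9×1 + 4×3 = 99

Quinn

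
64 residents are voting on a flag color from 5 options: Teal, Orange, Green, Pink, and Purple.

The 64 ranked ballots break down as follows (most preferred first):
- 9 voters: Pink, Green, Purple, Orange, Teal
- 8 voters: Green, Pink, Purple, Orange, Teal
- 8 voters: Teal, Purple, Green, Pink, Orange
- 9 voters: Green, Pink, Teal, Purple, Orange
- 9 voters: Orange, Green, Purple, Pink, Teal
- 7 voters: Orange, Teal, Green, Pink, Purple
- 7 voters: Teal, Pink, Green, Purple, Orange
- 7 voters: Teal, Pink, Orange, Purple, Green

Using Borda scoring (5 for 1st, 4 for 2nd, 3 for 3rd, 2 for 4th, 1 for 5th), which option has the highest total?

Teal: 9×1 + 8×1 + 8×5 + 9×3 + 9×1 + 7×4 + 7×5 + 7×5 = 191
Orange: 9×2 + 8×2 + 8×1 + 9×1 + 9×5 + 7×5 + 7×1 + 7×3 = 159
Green: 9×4 + 8×5 + 8×3 + 9×5 + 9×4 + 7×3 + 7×3 + 7×1 = 230
Pink: 9×5 + 8×4 + 8×2 + 9×4 + 9×2 + 7×2 + 7×4 + 7×4 = 217
Purple: 9×3 + 8×3 + 8×4 + 9×2 + 9×3 + 7×1 + 7×2 + 7×2 = 163

Green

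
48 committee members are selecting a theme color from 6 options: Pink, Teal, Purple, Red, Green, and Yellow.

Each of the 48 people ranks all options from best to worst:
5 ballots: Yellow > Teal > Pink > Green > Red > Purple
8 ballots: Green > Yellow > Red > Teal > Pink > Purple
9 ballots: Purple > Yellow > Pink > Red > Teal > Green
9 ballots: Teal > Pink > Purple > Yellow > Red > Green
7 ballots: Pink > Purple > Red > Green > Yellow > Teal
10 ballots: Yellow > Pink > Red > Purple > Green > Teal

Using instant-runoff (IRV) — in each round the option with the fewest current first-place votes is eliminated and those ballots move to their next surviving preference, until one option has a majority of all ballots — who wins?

Purple

Round 1: Pink 7, Teal 9, Purple 9, Red 0, Green 8, Yellow 15. Red eliminated.
Round 2: Pink 7, Teal 9, Purple 9, Green 8, Yellow 15. Pink eliminated.
Round 3: Teal 9, Purple 16, Green 8, Yellow 15. Green eliminated.
Round 4: Teal 9, Purple 16, Yellow 23. Teal eliminated.
Round 5: Purple 25, Yellow 23. Purple has a majority (≥25).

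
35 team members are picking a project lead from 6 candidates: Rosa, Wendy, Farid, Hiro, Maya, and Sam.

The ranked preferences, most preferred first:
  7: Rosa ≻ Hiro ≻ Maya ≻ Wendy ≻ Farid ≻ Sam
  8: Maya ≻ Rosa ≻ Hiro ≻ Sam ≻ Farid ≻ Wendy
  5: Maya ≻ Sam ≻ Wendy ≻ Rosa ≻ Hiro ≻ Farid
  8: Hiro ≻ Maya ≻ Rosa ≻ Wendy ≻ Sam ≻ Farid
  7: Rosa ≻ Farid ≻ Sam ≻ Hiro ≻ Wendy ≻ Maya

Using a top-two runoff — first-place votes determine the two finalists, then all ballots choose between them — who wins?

Maya

Round 1 first-place votes: Rosa 14, Wendy 0, Farid 0, Hiro 8, Maya 13, Sam 0. Rosa and Maya advance.
Runoff: Rosa is ranked above Maya on 14 ballots, Maya above Rosa on 21.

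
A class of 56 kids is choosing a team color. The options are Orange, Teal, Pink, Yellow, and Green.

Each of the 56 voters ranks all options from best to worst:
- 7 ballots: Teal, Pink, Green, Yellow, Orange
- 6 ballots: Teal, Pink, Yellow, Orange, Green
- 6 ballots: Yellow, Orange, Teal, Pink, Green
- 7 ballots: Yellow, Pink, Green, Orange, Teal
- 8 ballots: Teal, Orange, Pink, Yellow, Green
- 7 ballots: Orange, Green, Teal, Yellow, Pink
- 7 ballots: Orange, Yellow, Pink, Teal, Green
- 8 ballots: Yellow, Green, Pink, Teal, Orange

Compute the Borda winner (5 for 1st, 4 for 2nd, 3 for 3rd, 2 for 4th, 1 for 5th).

Yellow

Orange: 7×1 + 6×2 + 6×4 + 7×2 + 8×4 + 7×5 + 7×5 + 8×1 = 167
Teal: 7×5 + 6×5 + 6×3 + 7×1 + 8×5 + 7×3 + 7×2 + 8×2 = 181
Pink: 7×4 + 6×4 + 6×2 + 7×4 + 8×3 + 7×1 + 7×3 + 8×3 = 168
Yellow: 7×2 + 6×3 + 6×5 + 7×5 + 8×2 + 7×2 + 7×4 + 8×5 = 195
Green: 7×3 + 6×1 + 6×1 + 7×3 + 8×1 + 7×4 + 7×1 + 8×4 = 129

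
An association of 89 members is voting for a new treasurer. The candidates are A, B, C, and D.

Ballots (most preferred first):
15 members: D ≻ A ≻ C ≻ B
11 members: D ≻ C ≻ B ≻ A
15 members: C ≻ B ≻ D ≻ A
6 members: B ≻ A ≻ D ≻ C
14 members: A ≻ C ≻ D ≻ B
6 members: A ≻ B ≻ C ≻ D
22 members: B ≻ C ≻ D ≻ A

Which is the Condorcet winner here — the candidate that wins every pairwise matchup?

C

C vs A: 48–41
C vs B: 55–34
C vs D: 57–32
C beats every other candidate.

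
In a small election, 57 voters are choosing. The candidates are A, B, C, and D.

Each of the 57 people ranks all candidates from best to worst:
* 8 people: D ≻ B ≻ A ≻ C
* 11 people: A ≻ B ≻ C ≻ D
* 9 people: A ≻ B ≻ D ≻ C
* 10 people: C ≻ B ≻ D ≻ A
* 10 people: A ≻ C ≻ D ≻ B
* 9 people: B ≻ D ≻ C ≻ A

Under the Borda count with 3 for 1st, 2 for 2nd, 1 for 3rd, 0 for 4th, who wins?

A: 8×1 + 11×3 + 9×3 + 10×0 + 10×3 + 9×0 = 98
B: 8×2 + 11×2 + 9×2 + 10×2 + 10×0 + 9×3 = 103
C: 8×0 + 11×1 + 9×0 + 10×3 + 10×2 + 9×1 = 70
D: 8×3 + 11×0 + 9×1 + 10×1 + 10×1 + 9×2 = 71

B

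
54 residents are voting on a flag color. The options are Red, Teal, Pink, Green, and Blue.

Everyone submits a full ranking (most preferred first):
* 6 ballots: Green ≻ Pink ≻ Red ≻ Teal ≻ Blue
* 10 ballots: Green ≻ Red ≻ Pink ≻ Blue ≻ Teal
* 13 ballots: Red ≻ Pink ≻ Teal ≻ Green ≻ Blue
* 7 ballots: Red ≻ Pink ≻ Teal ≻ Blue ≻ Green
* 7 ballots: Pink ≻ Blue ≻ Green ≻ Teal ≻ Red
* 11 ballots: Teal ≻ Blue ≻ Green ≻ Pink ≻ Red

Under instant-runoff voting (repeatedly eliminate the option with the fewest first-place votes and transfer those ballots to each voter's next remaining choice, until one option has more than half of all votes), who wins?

Green

Round 1: Red 20, Teal 11, Pink 7, Green 16, Blue 0. Blue eliminated.
Round 2: Red 20, Teal 11, Pink 7, Green 16. Pink eliminated.
Round 3: Red 20, Teal 11, Green 23. Teal eliminated.
Round 4: Red 20, Green 34. Green has a majority (≥28).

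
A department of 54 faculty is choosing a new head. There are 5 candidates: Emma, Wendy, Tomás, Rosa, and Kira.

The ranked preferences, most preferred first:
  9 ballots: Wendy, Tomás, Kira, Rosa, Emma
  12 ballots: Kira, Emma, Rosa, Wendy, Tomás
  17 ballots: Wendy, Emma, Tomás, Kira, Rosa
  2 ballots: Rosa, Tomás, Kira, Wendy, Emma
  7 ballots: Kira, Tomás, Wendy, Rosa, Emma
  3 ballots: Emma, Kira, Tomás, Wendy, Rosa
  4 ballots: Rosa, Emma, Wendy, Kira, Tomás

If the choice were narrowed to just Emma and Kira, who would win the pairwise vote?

Emma is ranked above Kira on 24 ballots; Kira above Emma on 30.

Kira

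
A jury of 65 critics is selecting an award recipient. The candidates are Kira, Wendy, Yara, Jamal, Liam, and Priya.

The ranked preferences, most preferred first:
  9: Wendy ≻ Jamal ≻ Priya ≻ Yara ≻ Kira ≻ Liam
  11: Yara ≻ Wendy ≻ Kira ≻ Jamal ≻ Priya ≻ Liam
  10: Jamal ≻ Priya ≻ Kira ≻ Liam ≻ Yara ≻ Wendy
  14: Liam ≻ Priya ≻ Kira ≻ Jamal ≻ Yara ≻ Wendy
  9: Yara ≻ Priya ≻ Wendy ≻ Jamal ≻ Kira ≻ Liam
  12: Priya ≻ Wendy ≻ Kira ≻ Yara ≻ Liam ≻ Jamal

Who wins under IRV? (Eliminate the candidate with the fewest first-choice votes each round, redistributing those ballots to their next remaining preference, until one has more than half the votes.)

Jamal

Round 1: Kira 0, Wendy 9, Yara 20, Jamal 10, Liam 14, Priya 12. Kira eliminated.
Round 2: Wendy 9, Yara 20, Jamal 10, Liam 14, Priya 12. Wendy eliminated.
Round 3: Yara 20, Jamal 19, Liam 14, Priya 12. Priya eliminated.
Round 4: Yara 32, Jamal 19, Liam 14. Liam eliminated.
Round 5: Yara 32, Jamal 33. Jamal has a majority (≥33).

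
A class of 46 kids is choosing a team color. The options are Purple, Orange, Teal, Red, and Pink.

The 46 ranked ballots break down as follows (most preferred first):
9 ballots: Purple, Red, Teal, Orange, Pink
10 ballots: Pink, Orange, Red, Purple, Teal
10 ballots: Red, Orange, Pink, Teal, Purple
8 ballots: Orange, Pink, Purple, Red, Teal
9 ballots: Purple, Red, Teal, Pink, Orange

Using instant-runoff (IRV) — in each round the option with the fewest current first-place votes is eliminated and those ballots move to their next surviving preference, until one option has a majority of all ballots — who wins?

Pink

Round 1: Purple 18, Orange 8, Teal 0, Red 10, Pink 10. Teal eliminated.
Round 2: Purple 18, Orange 8, Red 10, Pink 10. Orange eliminated.
Round 3: Purple 18, Red 10, Pink 18. Red eliminated.
Round 4: Purple 18, Pink 28. Pink has a majority (≥24).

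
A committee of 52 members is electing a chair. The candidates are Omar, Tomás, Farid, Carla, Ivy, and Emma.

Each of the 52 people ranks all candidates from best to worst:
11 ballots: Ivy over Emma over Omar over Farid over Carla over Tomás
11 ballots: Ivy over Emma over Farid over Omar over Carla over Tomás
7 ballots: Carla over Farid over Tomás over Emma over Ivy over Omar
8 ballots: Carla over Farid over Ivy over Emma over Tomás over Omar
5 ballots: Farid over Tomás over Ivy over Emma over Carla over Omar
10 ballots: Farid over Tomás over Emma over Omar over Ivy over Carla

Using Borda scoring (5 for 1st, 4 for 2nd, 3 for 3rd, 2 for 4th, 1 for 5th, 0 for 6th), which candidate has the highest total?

Omar: 11×3 + 11×2 + 7×0 + 8×0 + 5×0 + 10×2 = 75
Tomás: 11×0 + 11×0 + 7×3 + 8×1 + 5×4 + 10×4 = 89
Farid: 11×2 + 11×3 + 7×4 + 8×4 + 5×5 + 10×5 = 190
Carla: 11×1 + 11×1 + 7×5 + 8×5 + 5×1 + 10×0 = 102
Ivy: 11×5 + 11×5 + 7×1 + 8×3 + 5×3 + 10×1 = 166
Emma: 11×4 + 11×4 + 7×2 + 8×2 + 5×2 + 10×3 = 158

Farid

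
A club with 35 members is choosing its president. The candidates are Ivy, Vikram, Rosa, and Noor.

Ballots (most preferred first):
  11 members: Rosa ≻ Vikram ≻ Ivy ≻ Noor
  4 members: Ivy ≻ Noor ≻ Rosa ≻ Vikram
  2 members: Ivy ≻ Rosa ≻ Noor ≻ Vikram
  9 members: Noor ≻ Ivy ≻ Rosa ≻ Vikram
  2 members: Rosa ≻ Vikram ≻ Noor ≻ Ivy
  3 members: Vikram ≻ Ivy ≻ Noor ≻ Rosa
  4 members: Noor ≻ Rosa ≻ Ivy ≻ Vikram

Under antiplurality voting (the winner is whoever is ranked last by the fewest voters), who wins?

Last-place votes: Ivy 2, Vikram 19, Rosa 3, Noor 11.

Ivy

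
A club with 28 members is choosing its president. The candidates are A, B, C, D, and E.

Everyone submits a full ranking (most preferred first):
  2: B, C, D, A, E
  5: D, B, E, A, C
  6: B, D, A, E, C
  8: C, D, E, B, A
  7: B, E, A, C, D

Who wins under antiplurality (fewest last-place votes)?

B

Last-place votes: A 8, B 0, C 11, D 7, E 2.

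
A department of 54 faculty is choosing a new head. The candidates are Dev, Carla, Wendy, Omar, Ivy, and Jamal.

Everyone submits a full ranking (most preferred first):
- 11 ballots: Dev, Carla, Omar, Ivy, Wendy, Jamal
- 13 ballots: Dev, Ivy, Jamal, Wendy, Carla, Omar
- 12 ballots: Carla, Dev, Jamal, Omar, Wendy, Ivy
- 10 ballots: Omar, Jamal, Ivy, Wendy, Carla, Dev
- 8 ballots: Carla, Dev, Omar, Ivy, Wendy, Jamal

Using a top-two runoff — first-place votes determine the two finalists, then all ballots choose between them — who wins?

Carla

Round 1 first-place votes: Dev 24, Carla 20, Wendy 0, Omar 10, Ivy 0, Jamal 0. Dev and Carla advance.
Runoff: Dev is ranked above Carla on 24 ballots, Carla above Dev on 30.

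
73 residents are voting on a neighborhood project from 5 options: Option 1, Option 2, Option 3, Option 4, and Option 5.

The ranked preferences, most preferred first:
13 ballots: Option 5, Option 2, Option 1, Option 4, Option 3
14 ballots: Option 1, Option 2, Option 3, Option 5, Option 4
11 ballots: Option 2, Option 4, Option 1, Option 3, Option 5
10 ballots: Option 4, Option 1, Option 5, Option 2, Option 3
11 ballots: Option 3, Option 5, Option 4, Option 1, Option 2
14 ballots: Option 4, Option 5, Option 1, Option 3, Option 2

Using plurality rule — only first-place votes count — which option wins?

Option 4

First-place votes: Option 1 14, Option 2 11, Option 3 11, Option 4 24, Option 5 13.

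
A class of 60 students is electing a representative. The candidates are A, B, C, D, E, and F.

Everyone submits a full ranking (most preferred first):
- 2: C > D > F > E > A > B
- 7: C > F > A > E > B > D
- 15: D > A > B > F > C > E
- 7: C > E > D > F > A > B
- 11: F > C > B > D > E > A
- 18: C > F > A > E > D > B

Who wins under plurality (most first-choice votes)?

C

First-place votes: A 0, B 0, C 34, D 15, E 0, F 11.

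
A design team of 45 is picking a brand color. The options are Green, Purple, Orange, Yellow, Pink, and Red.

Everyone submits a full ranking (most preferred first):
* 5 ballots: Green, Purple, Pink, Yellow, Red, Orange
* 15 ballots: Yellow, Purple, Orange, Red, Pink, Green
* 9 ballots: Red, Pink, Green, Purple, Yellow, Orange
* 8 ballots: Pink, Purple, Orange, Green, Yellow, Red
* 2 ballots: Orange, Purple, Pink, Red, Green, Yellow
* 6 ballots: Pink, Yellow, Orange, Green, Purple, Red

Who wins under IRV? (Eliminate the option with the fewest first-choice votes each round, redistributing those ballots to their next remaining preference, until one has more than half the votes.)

Pink

Round 1: Green 5, Purple 0, Orange 2, Yellow 15, Pink 14, Red 9. Purple eliminated.
Round 2: Green 5, Orange 2, Yellow 15, Pink 14, Red 9. Orange eliminated.
Round 3: Green 5, Yellow 15, Pink 16, Red 9. Green eliminated.
Round 4: Yellow 15, Pink 21, Red 9. Red eliminated.
Round 5: Yellow 15, Pink 30. Pink has a majority (≥23).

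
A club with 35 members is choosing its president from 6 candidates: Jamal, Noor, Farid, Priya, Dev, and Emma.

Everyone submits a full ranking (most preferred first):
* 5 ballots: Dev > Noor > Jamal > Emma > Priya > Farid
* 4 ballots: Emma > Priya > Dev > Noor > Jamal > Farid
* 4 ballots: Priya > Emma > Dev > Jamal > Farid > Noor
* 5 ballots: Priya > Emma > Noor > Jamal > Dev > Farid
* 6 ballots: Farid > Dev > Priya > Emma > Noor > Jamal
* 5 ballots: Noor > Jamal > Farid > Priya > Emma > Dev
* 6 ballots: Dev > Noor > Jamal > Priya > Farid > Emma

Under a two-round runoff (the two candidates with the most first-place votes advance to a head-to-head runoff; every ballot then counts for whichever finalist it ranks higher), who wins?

Priya

Round 1 first-place votes: Jamal 0, Noor 5, Farid 6, Priya 9, Dev 11, Emma 4. Dev and Priya advance.
Runoff: Dev is ranked above Priya on 17 ballots, Priya above Dev on 18.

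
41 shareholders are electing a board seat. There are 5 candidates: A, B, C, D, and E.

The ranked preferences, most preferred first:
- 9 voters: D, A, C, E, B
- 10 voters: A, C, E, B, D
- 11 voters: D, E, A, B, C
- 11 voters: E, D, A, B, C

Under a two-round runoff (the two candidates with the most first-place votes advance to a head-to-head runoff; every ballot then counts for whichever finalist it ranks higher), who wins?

Round 1 first-place votes: A 10, B 0, C 0, D 20, E 11. D and E advance.
Runoff: D is ranked above E on 20 ballots, E above D on 21.

E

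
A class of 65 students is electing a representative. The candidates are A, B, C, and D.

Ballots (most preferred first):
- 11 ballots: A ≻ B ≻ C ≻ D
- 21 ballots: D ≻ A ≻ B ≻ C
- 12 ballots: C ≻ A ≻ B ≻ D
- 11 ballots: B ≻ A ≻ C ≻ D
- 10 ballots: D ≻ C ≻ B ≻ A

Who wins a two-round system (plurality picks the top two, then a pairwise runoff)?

Round 1 first-place votes: A 11, B 11, C 12, D 31. D and C advance.
Runoff: D is ranked above C on 31 ballots, C above D on 34.

C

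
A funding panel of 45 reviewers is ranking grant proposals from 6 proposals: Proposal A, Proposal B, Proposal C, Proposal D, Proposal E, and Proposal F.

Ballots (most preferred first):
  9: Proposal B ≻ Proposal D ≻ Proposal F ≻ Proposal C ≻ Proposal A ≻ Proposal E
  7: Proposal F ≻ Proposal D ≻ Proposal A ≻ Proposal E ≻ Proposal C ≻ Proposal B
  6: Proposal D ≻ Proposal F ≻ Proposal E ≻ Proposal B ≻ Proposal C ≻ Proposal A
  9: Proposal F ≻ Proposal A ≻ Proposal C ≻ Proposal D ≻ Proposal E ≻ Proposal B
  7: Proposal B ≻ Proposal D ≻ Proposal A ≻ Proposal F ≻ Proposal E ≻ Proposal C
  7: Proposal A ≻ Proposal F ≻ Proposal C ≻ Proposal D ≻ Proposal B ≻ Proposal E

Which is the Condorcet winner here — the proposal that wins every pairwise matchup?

Proposal F vs Proposal A: 31–14
Proposal F vs Proposal B: 29–16
Proposal F vs Proposal C: 45–0
Proposal F vs Proposal D: 23–22
Proposal F vs Proposal E: 45–0
Proposal F beats every other proposal.

Proposal F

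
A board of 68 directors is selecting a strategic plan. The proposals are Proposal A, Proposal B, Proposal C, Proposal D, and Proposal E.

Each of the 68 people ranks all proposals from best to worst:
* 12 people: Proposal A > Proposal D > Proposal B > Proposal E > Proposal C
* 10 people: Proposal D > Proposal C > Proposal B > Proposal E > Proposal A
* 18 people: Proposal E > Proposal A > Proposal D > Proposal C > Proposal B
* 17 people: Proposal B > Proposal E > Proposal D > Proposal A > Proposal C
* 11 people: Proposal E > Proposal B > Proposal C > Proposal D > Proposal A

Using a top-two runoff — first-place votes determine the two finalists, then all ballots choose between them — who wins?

Round 1 first-place votes: Proposal A 12, Proposal B 17, Proposal C 0, Proposal D 10, Proposal E 29. Proposal E and Proposal B advance.
Runoff: Proposal E is ranked above Proposal B on 29 ballots, Proposal B above Proposal E on 39.

Proposal B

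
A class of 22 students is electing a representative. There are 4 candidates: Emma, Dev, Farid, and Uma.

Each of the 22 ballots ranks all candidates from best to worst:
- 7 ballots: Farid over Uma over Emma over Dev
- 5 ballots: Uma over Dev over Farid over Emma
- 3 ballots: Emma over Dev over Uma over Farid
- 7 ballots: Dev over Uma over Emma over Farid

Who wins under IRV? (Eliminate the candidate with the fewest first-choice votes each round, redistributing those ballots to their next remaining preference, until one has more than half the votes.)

Dev

Round 1: Emma 3, Dev 7, Farid 7, Uma 5. Emma eliminated.
Round 2: Dev 10, Farid 7, Uma 5. Uma eliminated.
Round 3: Dev 15, Farid 7. Dev has a majority (≥12).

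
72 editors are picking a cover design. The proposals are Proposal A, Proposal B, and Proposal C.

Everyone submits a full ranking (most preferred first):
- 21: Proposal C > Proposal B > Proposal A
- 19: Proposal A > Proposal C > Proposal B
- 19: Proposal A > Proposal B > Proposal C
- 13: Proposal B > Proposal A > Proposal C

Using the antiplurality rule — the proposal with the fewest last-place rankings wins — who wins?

Proposal B

Last-place votes: Proposal A 21, Proposal B 19, Proposal C 32.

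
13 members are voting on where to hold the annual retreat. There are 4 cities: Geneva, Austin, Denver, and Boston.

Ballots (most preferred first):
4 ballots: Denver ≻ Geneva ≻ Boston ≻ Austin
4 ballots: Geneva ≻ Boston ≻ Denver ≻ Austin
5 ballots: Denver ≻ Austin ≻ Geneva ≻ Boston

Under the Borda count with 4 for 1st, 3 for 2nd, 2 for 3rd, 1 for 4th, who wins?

Geneva: 4×3 + 4×4 + 5×2 = 38
Austin: 4×1 + 4×1 + 5×3 = 23
Denver: 4×4 + 4×2 + 5×4 = 44
Boston: 4×2 + 4×3 + 5×1 = 25

Denver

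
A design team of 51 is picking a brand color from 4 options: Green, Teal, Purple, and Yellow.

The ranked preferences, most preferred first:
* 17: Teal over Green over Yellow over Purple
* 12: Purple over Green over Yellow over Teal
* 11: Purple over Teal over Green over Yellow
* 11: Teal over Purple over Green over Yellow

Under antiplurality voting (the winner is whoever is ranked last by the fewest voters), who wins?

Green

Last-place votes: Green 0, Teal 12, Purple 17, Yellow 22.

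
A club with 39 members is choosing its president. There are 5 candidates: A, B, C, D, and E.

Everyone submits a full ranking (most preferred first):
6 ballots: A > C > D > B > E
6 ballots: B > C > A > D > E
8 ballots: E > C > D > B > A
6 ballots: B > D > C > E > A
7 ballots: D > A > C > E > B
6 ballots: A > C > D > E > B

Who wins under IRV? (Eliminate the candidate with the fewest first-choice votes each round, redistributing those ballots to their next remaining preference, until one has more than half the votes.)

B

Round 1: A 12, B 12, C 0, D 7, E 8. C eliminated.
Round 2: A 12, B 12, D 7, E 8. D eliminated.
Round 3: A 19, B 12, E 8. E eliminated.
Round 4: A 19, B 20. B has a majority (≥20).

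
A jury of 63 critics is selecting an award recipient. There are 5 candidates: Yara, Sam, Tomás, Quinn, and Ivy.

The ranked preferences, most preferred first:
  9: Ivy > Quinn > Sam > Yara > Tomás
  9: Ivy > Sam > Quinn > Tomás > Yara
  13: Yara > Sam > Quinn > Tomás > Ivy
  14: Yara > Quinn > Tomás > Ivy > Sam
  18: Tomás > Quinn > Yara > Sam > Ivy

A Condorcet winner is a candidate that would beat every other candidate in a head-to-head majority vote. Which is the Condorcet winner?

Quinn

Quinn vs Yara: 36–27
Quinn vs Sam: 41–22
Quinn vs Tomás: 45–18
Quinn vs Ivy: 45–18
Quinn beats every other candidate.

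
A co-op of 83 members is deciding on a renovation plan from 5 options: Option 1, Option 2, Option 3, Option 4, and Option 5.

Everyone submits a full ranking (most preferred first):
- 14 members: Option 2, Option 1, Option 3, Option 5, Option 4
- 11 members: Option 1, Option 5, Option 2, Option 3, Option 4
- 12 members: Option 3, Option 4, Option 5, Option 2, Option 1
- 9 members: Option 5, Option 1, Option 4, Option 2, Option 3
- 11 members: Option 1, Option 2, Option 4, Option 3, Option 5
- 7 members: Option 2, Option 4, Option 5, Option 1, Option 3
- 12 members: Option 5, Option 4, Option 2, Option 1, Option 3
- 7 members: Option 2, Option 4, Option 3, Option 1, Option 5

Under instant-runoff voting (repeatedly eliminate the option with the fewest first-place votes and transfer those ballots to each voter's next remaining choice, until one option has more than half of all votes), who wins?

Option 5

Round 1: Option 1 22, Option 2 28, Option 3 12, Option 4 0, Option 5 21. Option 4 eliminated.
Round 2: Option 1 22, Option 2 28, Option 3 12, Option 5 21. Option 3 eliminated.
Round 3: Option 1 22, Option 2 28, Option 5 33. Option 1 eliminated.
Round 4: Option 2 39, Option 5 44. Option 5 has a majority (≥42).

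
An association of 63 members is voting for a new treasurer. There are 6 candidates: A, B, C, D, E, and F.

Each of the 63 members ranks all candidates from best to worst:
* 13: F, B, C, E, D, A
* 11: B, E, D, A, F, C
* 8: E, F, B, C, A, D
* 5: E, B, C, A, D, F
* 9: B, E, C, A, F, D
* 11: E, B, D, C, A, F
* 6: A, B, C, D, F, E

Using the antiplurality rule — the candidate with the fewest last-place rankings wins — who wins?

B

Last-place votes: A 13, B 0, C 11, D 17, E 6, F 16.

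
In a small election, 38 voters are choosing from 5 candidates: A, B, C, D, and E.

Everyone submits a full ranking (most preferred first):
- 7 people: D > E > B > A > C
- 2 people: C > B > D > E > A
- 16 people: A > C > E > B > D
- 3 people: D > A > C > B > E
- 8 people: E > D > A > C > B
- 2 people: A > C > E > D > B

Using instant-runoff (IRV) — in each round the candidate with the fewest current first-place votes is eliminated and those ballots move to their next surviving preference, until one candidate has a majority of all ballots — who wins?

Round 1: A 18, B 0, C 2, D 10, E 8. B eliminated.
Round 2: A 18, C 2, D 10, E 8. C eliminated.
Round 3: A 18, D 12, E 8. E eliminated.
Round 4: A 18, D 20. D has a majority (≥20).

D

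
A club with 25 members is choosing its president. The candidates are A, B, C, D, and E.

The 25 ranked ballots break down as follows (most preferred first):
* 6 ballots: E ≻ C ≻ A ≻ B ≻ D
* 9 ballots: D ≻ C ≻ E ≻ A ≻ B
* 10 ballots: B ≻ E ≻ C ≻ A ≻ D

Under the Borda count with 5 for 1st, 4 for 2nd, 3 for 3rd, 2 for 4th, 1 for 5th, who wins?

E

A: 6×3 + 9×2 + 10×2 = 56
B: 6×2 + 9×1 + 10×5 = 71
C: 6×4 + 9×4 + 10×3 = 90
D: 6×1 + 9×5 + 10×1 = 61
E: 6×5 + 9×3 + 10×4 = 97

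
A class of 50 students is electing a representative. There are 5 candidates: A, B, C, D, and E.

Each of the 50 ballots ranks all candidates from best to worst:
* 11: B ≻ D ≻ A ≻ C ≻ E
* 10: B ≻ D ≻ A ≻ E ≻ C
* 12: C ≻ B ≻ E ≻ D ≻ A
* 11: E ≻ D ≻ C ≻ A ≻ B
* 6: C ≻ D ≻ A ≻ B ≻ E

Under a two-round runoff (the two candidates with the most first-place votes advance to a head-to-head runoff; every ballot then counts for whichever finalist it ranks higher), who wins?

C

Round 1 first-place votes: A 0, B 21, C 18, D 0, E 11. B and C advance.
Runoff: B is ranked above C on 21 ballots, C above B on 29.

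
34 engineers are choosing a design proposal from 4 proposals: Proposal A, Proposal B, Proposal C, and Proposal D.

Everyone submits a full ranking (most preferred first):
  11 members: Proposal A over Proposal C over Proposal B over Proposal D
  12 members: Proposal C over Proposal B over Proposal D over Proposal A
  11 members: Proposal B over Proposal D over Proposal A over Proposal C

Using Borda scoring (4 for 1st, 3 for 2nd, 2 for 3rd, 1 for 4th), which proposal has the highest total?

Proposal B

Proposal A: 11×4 + 12×1 + 11×2 = 78
Proposal B: 11×2 + 12×3 + 11×4 = 102
Proposal C: 11×3 + 12×4 + 11×1 = 92
Proposal D: 11×1 + 12×2 + 11×3 = 68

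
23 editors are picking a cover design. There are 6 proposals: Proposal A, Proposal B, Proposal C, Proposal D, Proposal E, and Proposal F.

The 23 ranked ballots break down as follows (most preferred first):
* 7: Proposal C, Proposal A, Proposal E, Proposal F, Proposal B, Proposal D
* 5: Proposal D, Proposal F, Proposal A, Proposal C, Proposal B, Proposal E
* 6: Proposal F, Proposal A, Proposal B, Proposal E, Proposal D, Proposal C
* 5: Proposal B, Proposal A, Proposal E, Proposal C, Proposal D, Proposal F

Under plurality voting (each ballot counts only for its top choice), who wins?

First-place votes: Proposal A 0, Proposal B 5, Proposal C 7, Proposal D 5, Proposal E 0, Proposal F 6.

Proposal C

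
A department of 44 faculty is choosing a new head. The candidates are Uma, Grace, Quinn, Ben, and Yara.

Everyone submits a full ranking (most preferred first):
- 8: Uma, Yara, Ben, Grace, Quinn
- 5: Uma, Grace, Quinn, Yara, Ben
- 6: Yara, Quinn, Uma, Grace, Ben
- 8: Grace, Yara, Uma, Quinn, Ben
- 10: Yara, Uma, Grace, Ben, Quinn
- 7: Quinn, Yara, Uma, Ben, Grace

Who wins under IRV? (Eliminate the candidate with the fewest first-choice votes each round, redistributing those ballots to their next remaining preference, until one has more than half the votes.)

Yara

Round 1: Uma 13, Grace 8, Quinn 7, Ben 0, Yara 16. Ben eliminated.
Round 2: Uma 13, Grace 8, Quinn 7, Yara 16. Quinn eliminated.
Round 3: Uma 13, Grace 8, Yara 23. Yara has a majority (≥23).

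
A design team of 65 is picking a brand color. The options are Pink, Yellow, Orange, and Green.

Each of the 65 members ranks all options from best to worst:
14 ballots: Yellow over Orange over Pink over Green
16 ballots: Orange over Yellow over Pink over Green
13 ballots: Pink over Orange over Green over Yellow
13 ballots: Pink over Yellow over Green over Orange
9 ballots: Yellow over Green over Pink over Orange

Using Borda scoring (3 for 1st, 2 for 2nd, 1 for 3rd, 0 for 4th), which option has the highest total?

Pink: 14×1 + 16×1 + 13×3 + 13×3 + 9×1 = 117
Yellow: 14×3 + 16×2 + 13×0 + 13×2 + 9×3 = 127
Orange: 14×2 + 16×3 + 13×2 + 13×0 + 9×0 = 102
Green: 14×0 + 16×0 + 13×1 + 13×1 + 9×2 = 44

Yellow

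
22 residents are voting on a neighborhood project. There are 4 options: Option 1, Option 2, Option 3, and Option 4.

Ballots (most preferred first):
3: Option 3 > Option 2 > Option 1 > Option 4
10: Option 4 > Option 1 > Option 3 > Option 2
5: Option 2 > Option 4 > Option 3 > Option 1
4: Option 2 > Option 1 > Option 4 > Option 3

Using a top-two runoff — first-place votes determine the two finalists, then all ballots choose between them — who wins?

Round 1 first-place votes: Option 1 0, Option 2 9, Option 3 3, Option 4 10. Option 4 and Option 2 advance.
Runoff: Option 4 is ranked above Option 2 on 10 ballots, Option 2 above Option 4 on 12.

Option 2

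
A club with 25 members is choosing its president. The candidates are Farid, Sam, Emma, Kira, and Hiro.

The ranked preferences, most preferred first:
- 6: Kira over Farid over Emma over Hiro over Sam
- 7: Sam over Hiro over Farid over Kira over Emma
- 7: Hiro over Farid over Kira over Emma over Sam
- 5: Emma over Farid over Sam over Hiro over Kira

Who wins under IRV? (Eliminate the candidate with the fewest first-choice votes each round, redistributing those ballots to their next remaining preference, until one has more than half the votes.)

Hiro

Round 1: Farid 0, Sam 7, Emma 5, Kira 6, Hiro 7. Farid eliminated.
Round 2: Sam 7, Emma 5, Kira 6, Hiro 7. Emma eliminated.
Round 3: Sam 12, Kira 6, Hiro 7. Kira eliminated.
Round 4: Sam 12, Hiro 13. Hiro has a majority (≥13).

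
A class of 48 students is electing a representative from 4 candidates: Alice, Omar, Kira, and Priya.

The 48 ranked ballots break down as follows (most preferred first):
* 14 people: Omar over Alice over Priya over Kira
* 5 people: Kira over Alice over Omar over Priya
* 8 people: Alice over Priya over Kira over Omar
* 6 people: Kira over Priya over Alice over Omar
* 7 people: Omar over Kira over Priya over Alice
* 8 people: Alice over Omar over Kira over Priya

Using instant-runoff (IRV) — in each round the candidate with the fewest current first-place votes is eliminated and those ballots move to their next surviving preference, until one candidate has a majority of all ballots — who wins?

Round 1: Alice 16, Omar 21, Kira 11, Priya 0. Priya eliminated.
Round 2: Alice 16, Omar 21, Kira 11. Kira eliminated.
Round 3: Alice 27, Omar 21. Alice has a majority (≥25).

Alice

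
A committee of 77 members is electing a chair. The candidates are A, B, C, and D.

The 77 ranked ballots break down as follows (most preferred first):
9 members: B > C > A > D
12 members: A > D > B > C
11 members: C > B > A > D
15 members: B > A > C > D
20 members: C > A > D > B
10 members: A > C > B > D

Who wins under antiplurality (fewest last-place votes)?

A

Last-place votes: A 0, B 20, C 12, D 45.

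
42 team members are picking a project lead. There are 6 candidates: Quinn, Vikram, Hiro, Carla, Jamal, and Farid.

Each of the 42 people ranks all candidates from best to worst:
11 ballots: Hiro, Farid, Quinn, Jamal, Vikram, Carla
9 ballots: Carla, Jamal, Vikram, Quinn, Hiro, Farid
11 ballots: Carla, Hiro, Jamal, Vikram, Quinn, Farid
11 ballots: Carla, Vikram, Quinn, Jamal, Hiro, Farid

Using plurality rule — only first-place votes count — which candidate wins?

First-place votes: Quinn 0, Vikram 0, Hiro 11, Carla 31, Jamal 0, Farid 0.

Carla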